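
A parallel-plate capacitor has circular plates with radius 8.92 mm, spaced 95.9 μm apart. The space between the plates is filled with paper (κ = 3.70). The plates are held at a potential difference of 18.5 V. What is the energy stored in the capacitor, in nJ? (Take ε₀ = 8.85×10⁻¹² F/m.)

A = π(8.92 mm)² = 2.50×10⁻⁴ m².
C = κε₀A/d = 3.70 × 8.85×10⁻¹² × 2.50×10⁻⁴ / 9.59×10⁻⁵ = 8.54×10⁻¹¹ F.
U = ½CV² = ½ × 8.54×10⁻¹¹ × (18.5)² = 1.46×10⁻⁸ J.

U ≈ 14.6 nJ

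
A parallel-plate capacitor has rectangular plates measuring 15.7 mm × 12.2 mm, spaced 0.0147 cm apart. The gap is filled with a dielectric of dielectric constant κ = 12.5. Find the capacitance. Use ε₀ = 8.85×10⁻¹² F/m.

C ≈ 144 pF

A = 15.7 × 12.2 mm² = 1.92×10⁻⁴ m².
C = κε₀A/d = 12.5 × 8.85×10⁻¹² × 1.92×10⁻⁴ / 1.47×10⁻⁴ = 1.44×10⁻¹⁰ F.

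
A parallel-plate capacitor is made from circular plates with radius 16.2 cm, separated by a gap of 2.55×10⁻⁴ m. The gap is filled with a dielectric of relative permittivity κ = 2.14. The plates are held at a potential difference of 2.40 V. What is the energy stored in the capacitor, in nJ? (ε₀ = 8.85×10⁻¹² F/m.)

17.6 nJ

A = π(16.2 cm)² = 8.24×10⁻² m².
C = κε₀A/d = 2.14 × 8.85×10⁻¹² × 8.24×10⁻² / 2.55×10⁻⁴ = 6.12×10⁻⁹ F.
U = ½CV² = ½ × 6.12×10⁻⁹ × (2.40)² = 1.76×10⁻⁸ J.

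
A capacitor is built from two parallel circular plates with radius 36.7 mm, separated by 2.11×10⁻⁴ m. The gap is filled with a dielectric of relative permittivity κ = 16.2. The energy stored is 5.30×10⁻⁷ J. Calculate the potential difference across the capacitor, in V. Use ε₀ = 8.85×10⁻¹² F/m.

A = π(36.7 mm)² = 4.23×10⁻³ m².
C = κε₀A/d = 16.2 × 8.85×10⁻¹² × 4.23×10⁻³ / 2.11×10⁻⁴ = 2.88×10⁻⁹ F.
V = √(2U/C) = √(2 × 5.30×10⁻⁷ / 2.88×10⁻⁹) = 19.2 V.

V ≈ 19.2 V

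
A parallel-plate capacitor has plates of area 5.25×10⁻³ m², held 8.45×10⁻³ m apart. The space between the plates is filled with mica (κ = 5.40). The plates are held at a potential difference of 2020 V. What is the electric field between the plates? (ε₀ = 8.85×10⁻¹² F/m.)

E ≈ 239 V/mm

E = V/d = 2020 / 8.45×10⁻³ = 2.39×10⁵ V/m.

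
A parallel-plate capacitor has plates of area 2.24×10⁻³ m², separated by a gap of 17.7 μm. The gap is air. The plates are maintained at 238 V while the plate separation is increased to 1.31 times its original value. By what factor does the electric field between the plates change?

Battery connected ⇒ V is held fixed.
E = V/d, so E₂/E₁ = d₁/d₂ = 0.763.

E₂/E₁ ≈ 0.763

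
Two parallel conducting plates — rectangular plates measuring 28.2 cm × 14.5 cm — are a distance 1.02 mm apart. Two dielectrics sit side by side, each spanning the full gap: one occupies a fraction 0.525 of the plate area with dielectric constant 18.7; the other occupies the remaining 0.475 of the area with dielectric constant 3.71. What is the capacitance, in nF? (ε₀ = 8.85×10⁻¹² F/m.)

4.11 nF

A = 28.2 × 14.5 cm² = 4.09×10⁻² m².
Side-by-side slabs ⇒ two capacitors in parallel, each spanning the full gap.
C₁ = κ₁ε₀A₁/d = 18.7 × 8.85×10⁻¹² × 2.15×10⁻² / 1.02×10⁻³ = 3.48×10⁻⁹ F.
C₂ = κ₂ε₀A₂/d = 3.71 × 8.85×10⁻¹² × 1.94×10⁻² / 1.02×10⁻³ = 6.25×10⁻¹⁰ F.
C = C₁ + C₂ = 4.11×10⁻⁹ F.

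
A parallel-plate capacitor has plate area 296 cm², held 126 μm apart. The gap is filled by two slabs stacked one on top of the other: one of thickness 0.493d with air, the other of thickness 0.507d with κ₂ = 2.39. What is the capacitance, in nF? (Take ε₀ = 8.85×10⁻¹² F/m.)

A = 296 cm² = 2.96×10⁻² m².
Stacked slabs ⇒ two capacitors in series, each with the full plate area.
C₁ = κ₁ε₀A/d₁ = 1.00 × 8.85×10⁻¹² × 2.96×10⁻² / 6.21×10⁻⁵ = 4.22×10⁻⁹ F.
C₂ = κ₂ε₀A/d₂ = 2.39 × 8.85×10⁻¹² × 2.96×10⁻² / 6.39×10⁻⁵ = 9.80×10⁻⁹ F.
C = (1/C₁ + 1/C₂)⁻¹ = 2.95×10⁻⁹ F.

2.95 nF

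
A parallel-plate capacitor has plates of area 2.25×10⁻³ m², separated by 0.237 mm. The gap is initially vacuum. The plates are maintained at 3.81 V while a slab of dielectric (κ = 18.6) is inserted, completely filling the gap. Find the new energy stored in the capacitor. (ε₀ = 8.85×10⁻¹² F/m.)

11.3 nJ

Initially C₁ = ε₀A/d = 8.85×10⁻¹² × 2.25×10⁻³ / 2.37×10⁻⁴ = 8.40×10⁻¹¹ F.
U₁ = 6.10×10⁻¹⁰ J.
Battery connected ⇒ V is held fixed. C₂ = 18.6 C₁ and U = ½CV², so U₂/U₁ = C₂/C₁ = 18.6.
U₂ = 18.6 × 6.10×10⁻¹⁰ = 1.13×10⁻⁸ J.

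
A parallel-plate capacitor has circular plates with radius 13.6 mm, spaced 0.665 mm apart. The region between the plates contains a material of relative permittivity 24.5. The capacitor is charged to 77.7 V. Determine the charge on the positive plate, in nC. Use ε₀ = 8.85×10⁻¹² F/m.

A = π(13.6 mm)² = 5.81×10⁻⁴ m².
C = κε₀A/d = 24.5 × 8.85×10⁻¹² × 5.81×10⁻⁴ / 6.65×10⁻⁴ = 1.89×10⁻¹⁰ F.
Q = CV = 1.89×10⁻¹⁰ × 77.7 = 1.47×10⁻⁸ C.

Q ≈ 14.7 nC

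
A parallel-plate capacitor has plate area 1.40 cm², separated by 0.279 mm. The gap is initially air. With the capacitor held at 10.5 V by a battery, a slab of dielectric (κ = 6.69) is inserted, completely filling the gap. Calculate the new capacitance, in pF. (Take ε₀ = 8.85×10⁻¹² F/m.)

A = 1.40 cm² = 1.40×10⁻⁴ m².
Initially C₁ = ε₀A/d = 8.85×10⁻¹² × 1.40×10⁻⁴ / 2.79×10⁻⁴ = 4.44×10⁻¹² F.
C = κε₀A/d scales with κ, so C₂/C₁ = κ = 6.69.
C₂ = 6.69 × 4.44×10⁻¹² = 2.97×10⁻¹¹ F.

C ≈ 29.7 pF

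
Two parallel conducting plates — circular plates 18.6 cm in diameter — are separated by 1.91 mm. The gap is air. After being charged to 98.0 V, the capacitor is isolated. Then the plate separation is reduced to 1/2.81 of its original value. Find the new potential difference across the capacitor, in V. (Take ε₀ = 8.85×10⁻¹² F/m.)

A = π(18.6/2 cm)² = 2.72×10⁻² m².
Initially C₁ = ε₀A/d = 8.85×10⁻¹² × 2.72×10⁻² / 1.91×10⁻³ = 1.26×10⁻¹⁰ F.
V₁ = 98.0 V.
Isolated ⇒ Q is held fixed. C₂ = 2.81 C₁ and V = Q/C, so V₂/V₁ = C₁/C₂ = 0.356.
V₂ = 0.356 × 98.0 = 34.9 V.

V ≈ 34.9 V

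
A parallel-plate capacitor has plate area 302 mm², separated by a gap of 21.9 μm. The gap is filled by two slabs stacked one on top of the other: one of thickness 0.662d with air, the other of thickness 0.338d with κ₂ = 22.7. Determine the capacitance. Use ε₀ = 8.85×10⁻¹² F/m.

C ≈ 180 pF

A = 302 mm² = 3.02×10⁻⁴ m².
Stacked slabs ⇒ two capacitors in series, each with the full plate area.
C₁ = κ₁ε₀A/d₁ = 1.00 × 8.85×10⁻¹² × 3.02×10⁻⁴ / 1.45×10⁻⁵ = 1.84×10⁻¹⁰ F.
C₂ = κ₂ε₀A/d₂ = 22.7 × 8.85×10⁻¹² × 3.02×10⁻⁴ / 7.40×10⁻⁶ = 8.20×10⁻⁹ F.
C = (1/C₁ + 1/C₂)⁻¹ = 1.80×10⁻¹⁰ F.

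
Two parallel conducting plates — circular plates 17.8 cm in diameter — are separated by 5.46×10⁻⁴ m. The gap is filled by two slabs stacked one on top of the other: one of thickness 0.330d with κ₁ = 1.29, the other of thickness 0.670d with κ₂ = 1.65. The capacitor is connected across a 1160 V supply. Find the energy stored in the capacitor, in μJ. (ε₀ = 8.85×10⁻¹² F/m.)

U ≈ 410 μJ

A = π(17.8/2 cm)² = 2.49×10⁻² m².
Stacked slabs ⇒ two capacitors in series, each with the full plate area.
C₁ = κ₁ε₀A/d₁ = 1.29 × 8.85×10⁻¹² × 2.49×10⁻² / 1.80×10⁻⁴ = 1.58×10⁻⁹ F.
C₂ = κ₂ε₀A/d₂ = 1.65 × 8.85×10⁻¹² × 2.49×10⁻² / 3.66×10⁻⁴ = 9.93×10⁻¹⁰ F.
C = (1/C₁ + 1/C₂)⁻¹ = 6.09×10⁻¹⁰ F.
U = ½CV² = ½ × 6.09×10⁻¹⁰ × (1160)² = 4.10×10⁻⁴ J.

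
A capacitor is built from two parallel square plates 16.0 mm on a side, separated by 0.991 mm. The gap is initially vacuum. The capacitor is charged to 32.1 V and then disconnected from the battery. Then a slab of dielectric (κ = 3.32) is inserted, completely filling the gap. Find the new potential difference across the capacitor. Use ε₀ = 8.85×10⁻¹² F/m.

9.67 V

A = (16.0 mm)² = 2.56×10⁻⁴ m².
Initially C₁ = ε₀A/d = 8.85×10⁻¹² × 2.56×10⁻⁴ / 9.91×10⁻⁴ = 2.29×10⁻¹² F.
V₁ = 32.1 V.
Isolated ⇒ Q is held fixed. C₂ = 3.32 C₁ and V = Q/C, so V₂/V₁ = C₁/C₂ = 0.301.
V₂ = 0.301 × 32.1 = 9.67 V.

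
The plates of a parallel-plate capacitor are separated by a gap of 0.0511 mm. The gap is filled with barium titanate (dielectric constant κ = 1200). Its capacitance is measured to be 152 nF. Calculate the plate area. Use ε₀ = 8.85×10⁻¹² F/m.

A = Cd/(κε₀) = 1.52×10⁻⁷ × 5.11×10⁻⁵ / (1200 × 8.85×10⁻¹²) = 7.31×10⁻⁴ m².

7.31 cm²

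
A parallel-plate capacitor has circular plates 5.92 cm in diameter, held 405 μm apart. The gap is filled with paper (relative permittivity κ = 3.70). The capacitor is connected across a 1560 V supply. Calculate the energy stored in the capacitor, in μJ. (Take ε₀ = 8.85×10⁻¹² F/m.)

A = π(5.92/2 cm)² = 2.75×10⁻³ m².
C = κε₀A/d = 3.70 × 8.85×10⁻¹² × 2.75×10⁻³ / 4.05×10⁻⁴ = 2.23×10⁻¹⁰ F.
U = ½CV² = ½ × 2.23×10⁻¹⁰ × (1560)² = 2.71×10⁻⁴ J.

271 μJ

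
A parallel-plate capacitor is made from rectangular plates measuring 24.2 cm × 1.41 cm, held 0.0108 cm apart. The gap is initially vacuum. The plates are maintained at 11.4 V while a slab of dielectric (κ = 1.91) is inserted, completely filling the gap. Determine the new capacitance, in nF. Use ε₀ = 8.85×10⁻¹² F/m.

A = 24.2 × 1.41 cm² = 3.41×10⁻³ m².
Initially C₁ = ε₀A/d = 8.85×10⁻¹² × 3.41×10⁻³ / 1.08×10⁻⁴ = 2.80×10⁻¹⁰ F.
C = κε₀A/d scales with κ, so C₂/C₁ = κ = 1.91.
C₂ = 1.91 × 2.80×10⁻¹⁰ = 5.34×10⁻¹⁰ F.

C ≈ 0.534 nF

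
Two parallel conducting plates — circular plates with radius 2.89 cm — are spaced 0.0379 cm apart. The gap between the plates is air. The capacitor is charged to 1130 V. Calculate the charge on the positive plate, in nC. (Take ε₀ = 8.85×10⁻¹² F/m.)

69.2 nC

A = π(2.89 cm)² = 2.62×10⁻³ m².
C = ε₀A/d = 8.85×10⁻¹² × 2.62×10⁻³ / 3.79×10⁻⁴ = 6.13×10⁻¹¹ F.
Q = CV = 6.13×10⁻¹¹ × 1130 = 6.92×10⁻⁸ C.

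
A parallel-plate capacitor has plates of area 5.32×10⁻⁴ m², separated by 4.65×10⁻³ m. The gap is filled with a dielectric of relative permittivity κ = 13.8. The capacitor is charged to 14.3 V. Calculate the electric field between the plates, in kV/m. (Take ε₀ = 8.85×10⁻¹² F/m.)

E = V/d = 14.3 / 4.65×10⁻³ = 3.08×10³ V/m.

3.08 kV/m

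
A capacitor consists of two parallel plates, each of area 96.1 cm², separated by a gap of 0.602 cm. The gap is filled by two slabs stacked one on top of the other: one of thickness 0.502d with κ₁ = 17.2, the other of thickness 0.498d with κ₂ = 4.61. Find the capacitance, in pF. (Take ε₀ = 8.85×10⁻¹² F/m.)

C ≈ 103 pF

A = 96.1 cm² = 9.61×10⁻³ m².
Stacked slabs ⇒ two capacitors in series, each with the full plate area.
C₁ = κ₁ε₀A/d₁ = 17.2 × 8.85×10⁻¹² × 9.61×10⁻³ / 3.02×10⁻³ = 4.84×10⁻¹⁰ F.
C₂ = κ₂ε₀A/d₂ = 4.61 × 8.85×10⁻¹² × 9.61×10⁻³ / 3.00×10⁻³ = 1.31×10⁻¹⁰ F.
C = (1/C₁ + 1/C₂)⁻¹ = 1.03×10⁻¹⁰ F.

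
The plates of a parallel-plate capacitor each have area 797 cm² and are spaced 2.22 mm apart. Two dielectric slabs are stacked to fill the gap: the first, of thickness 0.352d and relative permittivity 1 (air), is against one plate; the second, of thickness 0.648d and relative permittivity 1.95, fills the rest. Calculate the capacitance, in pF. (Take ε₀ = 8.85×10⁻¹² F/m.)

A = 797 cm² = 7.97×10⁻² m².
Stacked slabs ⇒ two capacitors in series, each with the full plate area.
C₁ = κ₁ε₀A/d₁ = 1.00 × 8.85×10⁻¹² × 7.97×10⁻² / 7.81×10⁻⁴ = 9.03×10⁻¹⁰ F.
C₂ = κ₂ε₀A/d₂ = 1.95 × 8.85×10⁻¹² × 7.97×10⁻² / 1.44×10⁻³ = 9.56×10⁻¹⁰ F.
C = (1/C₁ + 1/C₂)⁻¹ = 4.64×10⁻¹⁰ F.

C ≈ 464 pF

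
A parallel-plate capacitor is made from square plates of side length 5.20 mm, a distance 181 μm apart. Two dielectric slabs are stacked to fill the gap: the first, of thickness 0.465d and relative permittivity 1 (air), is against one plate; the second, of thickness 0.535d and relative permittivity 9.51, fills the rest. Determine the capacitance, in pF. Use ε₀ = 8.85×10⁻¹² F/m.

A = (5.20 mm)² = 2.70×10⁻⁵ m².
Stacked slabs ⇒ two capacitors in series, each with the full plate area.
C₁ = κ₁ε₀A/d₁ = 1.00 × 8.85×10⁻¹² × 2.70×10⁻⁵ / 8.42×10⁻⁵ = 2.84×10⁻¹² F.
C₂ = κ₂ε₀A/d₂ = 9.51 × 8.85×10⁻¹² × 2.70×10⁻⁵ / 9.68×10⁻⁵ = 2.35×10⁻¹¹ F.
C = (1/C₁ + 1/C₂)⁻¹ = 2.54×10⁻¹² F.

2.54 pF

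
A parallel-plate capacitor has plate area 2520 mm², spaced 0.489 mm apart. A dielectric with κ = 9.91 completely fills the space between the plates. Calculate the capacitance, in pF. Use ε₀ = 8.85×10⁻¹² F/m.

A = 2520 mm² = 2.52×10⁻³ m².
C = κε₀A/d = 9.91 × 8.85×10⁻¹² × 2.52×10⁻³ / 4.89×10⁻⁴ = 4.52×10⁻¹⁰ F.

452 pF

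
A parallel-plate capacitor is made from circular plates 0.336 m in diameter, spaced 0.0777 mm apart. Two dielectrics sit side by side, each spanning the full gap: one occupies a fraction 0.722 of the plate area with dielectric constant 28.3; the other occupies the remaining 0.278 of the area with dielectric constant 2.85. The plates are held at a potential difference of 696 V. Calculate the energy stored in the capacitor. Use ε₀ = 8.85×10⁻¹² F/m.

U ≈ 51.9 mJ

A = π(0.336/2 m)² = 8.87×10⁻² m².
Side-by-side slabs ⇒ two capacitors in parallel, each spanning the full gap.
C₁ = κ₁ε₀A₁/d = 28.3 × 8.85×10⁻¹² × 6.40×10⁻² / 7.77×10⁻⁵ = 2.06×10⁻⁷ F.
C₂ = κ₂ε₀A₂/d = 2.85 × 8.85×10⁻¹² × 2.46×10⁻² / 7.77×10⁻⁵ = 8.00×10⁻⁹ F.
C = C₁ + C₂ = 2.14×10⁻⁷ F.
U = ½CV² = ½ × 2.14×10⁻⁷ × (696)² = 5.19×10⁻² J.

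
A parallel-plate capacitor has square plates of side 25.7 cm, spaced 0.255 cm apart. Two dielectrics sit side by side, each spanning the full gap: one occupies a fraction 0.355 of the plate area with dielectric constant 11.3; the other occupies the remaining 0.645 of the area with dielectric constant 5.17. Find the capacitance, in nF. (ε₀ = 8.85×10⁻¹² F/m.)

C ≈ 1.68 nF

A = (25.7 cm)² = 6.60×10⁻² m².
Side-by-side slabs ⇒ two capacitors in parallel, each spanning the full gap.
C₁ = κ₁ε₀A₁/d = 11.3 × 8.85×10⁻¹² × 2.34×10⁻² / 2.55×10⁻³ = 9.20×10⁻¹⁰ F.
C₂ = κ₂ε₀A₂/d = 5.17 × 8.85×10⁻¹² × 4.26×10⁻² / 2.55×10⁻³ = 7.64×10⁻¹⁰ F.
C = C₁ + C₂ = 1.68×10⁻⁹ F.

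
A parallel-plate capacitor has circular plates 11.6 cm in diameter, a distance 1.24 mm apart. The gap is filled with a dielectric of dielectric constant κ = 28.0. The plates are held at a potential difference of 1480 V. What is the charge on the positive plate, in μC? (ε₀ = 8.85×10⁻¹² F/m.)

A = π(11.6/2 cm)² = 1.06×10⁻² m².
C = κε₀A/d = 28.0 × 8.85×10⁻¹² × 1.06×10⁻² / 1.24×10⁻³ = 2.11×10⁻⁹ F.
Q = CV = 2.11×10⁻⁹ × 1480 = 3.13×10⁻⁶ C.

Q ≈ 3.13 μC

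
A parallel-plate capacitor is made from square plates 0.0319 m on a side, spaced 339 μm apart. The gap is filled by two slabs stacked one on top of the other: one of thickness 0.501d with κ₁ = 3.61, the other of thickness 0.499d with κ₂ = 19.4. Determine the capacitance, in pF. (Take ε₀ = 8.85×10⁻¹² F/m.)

C ≈ 161 pF

A = (0.0319 m)² = 1.02×10⁻³ m².
Stacked slabs ⇒ two capacitors in series, each with the full plate area.
C₁ = κ₁ε₀A/d₁ = 3.61 × 8.85×10⁻¹² × 1.02×10⁻³ / 1.70×10⁻⁴ = 1.91×10⁻¹⁰ F.
C₂ = κ₂ε₀A/d₂ = 19.4 × 8.85×10⁻¹² × 1.02×10⁻³ / 1.69×10⁻⁴ = 1.03×10⁻⁹ F.
C = (1/C₁ + 1/C₂)⁻¹ = 1.61×10⁻¹⁰ F.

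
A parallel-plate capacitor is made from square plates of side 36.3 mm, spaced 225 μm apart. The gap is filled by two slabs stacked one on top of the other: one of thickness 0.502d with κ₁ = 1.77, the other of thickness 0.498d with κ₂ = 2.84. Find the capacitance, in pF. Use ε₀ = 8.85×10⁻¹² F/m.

A = (36.3 mm)² = 1.32×10⁻³ m².
Stacked slabs ⇒ two capacitors in series, each with the full plate area.
C₁ = κ₁ε₀A/d₁ = 1.77 × 8.85×10⁻¹² × 1.32×10⁻³ / 1.13×10⁻⁴ = 1.83×10⁻¹⁰ F.
C₂ = κ₂ε₀A/d₂ = 2.84 × 8.85×10⁻¹² × 1.32×10⁻³ / 1.12×10⁻⁴ = 2.96×10⁻¹⁰ F.
C = (1/C₁ + 1/C₂)⁻¹ = 1.13×10⁻¹⁰ F.

113 pF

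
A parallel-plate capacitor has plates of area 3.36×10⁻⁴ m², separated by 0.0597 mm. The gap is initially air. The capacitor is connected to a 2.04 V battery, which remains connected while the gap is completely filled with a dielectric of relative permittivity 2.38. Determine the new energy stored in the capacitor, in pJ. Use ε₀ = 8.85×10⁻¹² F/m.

U ≈ 247 pJ

Initially C₁ = ε₀A/d = 8.85×10⁻¹² × 3.36×10⁻⁴ / 5.97×10⁻⁵ = 4.98×10⁻¹¹ F.
U₁ = 1.04×10⁻¹⁰ J.
Battery connected ⇒ V is held fixed. C₂ = 2.38 C₁ and U = ½CV², so U₂/U₁ = C₂/C₁ = 2.38.
U₂ = 2.38 × 1.04×10⁻¹⁰ = 2.47×10⁻¹⁰ J.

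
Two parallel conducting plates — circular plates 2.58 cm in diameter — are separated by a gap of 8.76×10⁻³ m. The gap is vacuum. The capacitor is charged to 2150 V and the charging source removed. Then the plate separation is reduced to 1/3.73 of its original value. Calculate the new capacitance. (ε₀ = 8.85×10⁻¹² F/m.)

1.97 pF

A = π(2.58/2 cm)² = 5.23×10⁻⁴ m².
Initially C₁ = ε₀A/d = 8.85×10⁻¹² × 5.23×10⁻⁴ / 8.76×10⁻³ = 5.28×10⁻¹³ F.
C = ε₀A/d scales as 1/d, so C₂/C₁ = d₁/d₂ = 3.73.
C₂ = 3.73 × 5.28×10⁻¹³ = 1.97×10⁻¹² F.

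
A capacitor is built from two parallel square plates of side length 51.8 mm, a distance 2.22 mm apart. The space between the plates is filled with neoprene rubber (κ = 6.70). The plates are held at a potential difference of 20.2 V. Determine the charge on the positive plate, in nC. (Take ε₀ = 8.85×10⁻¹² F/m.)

Q ≈ 1.45 nC

A = (51.8 mm)² = 2.68×10⁻³ m².
C = κε₀A/d = 6.70 × 8.85×10⁻¹² × 2.68×10⁻³ / 2.22×10⁻³ = 7.17×10⁻¹¹ F.
Q = CV = 7.17×10⁻¹¹ × 20.2 = 1.45×10⁻⁹ C.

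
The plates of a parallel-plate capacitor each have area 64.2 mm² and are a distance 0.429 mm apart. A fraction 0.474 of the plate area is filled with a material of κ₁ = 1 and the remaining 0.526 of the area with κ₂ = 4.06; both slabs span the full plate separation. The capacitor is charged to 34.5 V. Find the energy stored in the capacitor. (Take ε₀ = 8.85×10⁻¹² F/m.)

U ≈ 2.06 nJ

A = 64.2 mm² = 6.42×10⁻⁵ m².
Side-by-side slabs ⇒ two capacitors in parallel, each spanning the full gap.
C₁ = κ₁ε₀A₁/d = 1.00 × 8.85×10⁻¹² × 3.04×10⁻⁵ / 4.29×10⁻⁴ = 6.28×10⁻¹³ F.
C₂ = κ₂ε₀A₂/d = 4.06 × 8.85×10⁻¹² × 3.38×10⁻⁵ / 4.29×10⁻⁴ = 2.83×10⁻¹² F.
C = C₁ + C₂ = 3.46×10⁻¹² F.
U = ½CV² = ½ × 3.46×10⁻¹² × (34.5)² = 2.06×10⁻⁹ J.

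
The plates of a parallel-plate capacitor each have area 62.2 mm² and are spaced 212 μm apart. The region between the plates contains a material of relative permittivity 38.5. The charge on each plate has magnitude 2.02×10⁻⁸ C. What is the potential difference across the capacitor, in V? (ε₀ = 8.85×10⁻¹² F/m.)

202 V

A = 62.2 mm² = 6.22×10⁻⁵ m².
C = κε₀A/d = 38.5 × 8.85×10⁻¹² × 6.22×10⁻⁵ / 2.12×10⁻⁴ = 10.00×10⁻¹¹ F.
V = Q/C = 2.02×10⁻⁸ / 10.00×10⁻¹¹ = 2.02×10² V.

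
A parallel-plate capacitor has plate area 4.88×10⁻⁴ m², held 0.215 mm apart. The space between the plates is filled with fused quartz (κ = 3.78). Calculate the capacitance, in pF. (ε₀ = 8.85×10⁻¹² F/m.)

C ≈ 75.9 pF

C = κε₀A/d = 3.78 × 8.85×10⁻¹² × 4.88×10⁻⁴ / 2.15×10⁻⁴ = 7.59×10⁻¹¹ F.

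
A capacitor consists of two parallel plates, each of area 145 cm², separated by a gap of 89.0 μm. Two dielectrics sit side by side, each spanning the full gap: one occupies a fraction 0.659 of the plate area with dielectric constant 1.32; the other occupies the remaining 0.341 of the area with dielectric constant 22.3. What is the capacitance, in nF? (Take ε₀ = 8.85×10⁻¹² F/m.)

C ≈ 12.2 nF

A = 145 cm² = 1.45×10⁻² m².
Side-by-side slabs ⇒ two capacitors in parallel, each spanning the full gap.
C₁ = κ₁ε₀A₁/d = 1.32 × 8.85×10⁻¹² × 9.56×10⁻³ / 8.90×10⁻⁵ = 1.25×10⁻⁹ F.
C₂ = κ₂ε₀A₂/d = 22.3 × 8.85×10⁻¹² × 4.94×10⁻³ / 8.90×10⁻⁵ = 1.10×10⁻⁸ F.
C = C₁ + C₂ = 1.22×10⁻⁸ F.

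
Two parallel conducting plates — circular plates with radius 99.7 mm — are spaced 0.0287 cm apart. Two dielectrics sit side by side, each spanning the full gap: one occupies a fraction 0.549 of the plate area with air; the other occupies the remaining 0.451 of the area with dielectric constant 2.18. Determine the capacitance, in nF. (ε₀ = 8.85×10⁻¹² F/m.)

1.48 nF

A = π(99.7 mm)² = 3.12×10⁻² m².
Side-by-side slabs ⇒ two capacitors in parallel, each spanning the full gap.
C₁ = κ₁ε₀A₁/d = 1.00 × 8.85×10⁻¹² × 1.71×10⁻² / 2.87×10⁻⁴ = 5.29×10⁻¹⁰ F.
C₂ = κ₂ε₀A₂/d = 2.18 × 8.85×10⁻¹² × 1.41×10⁻² / 2.87×10⁻⁴ = 9.47×10⁻¹⁰ F.
C = C₁ + C₂ = 1.48×10⁻⁹ F.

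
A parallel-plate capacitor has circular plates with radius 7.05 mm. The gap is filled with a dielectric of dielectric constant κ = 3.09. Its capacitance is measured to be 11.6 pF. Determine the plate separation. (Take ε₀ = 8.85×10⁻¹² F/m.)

368 μm

A = π(7.05 mm)² = 1.56×10⁻⁴ m².
d = κε₀A/C = 3.09 × 8.85×10⁻¹² × 1.56×10⁻⁴ / 1.16×10⁻¹¹ = 3.68×10⁻⁴ m.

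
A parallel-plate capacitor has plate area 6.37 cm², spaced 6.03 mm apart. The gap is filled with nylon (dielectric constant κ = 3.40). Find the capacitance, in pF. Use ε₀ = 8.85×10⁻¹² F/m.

C ≈ 3.18 pF

A = 6.37 cm² = 6.37×10⁻⁴ m².
C = κε₀A/d = 3.40 × 8.85×10⁻¹² × 6.37×10⁻⁴ / 6.03×10⁻³ = 3.18×10⁻¹² F.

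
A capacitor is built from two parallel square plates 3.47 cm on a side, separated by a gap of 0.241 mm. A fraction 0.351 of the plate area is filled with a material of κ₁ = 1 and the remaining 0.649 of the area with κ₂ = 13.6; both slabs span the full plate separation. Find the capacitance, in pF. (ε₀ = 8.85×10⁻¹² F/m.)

A = (3.47 cm)² = 1.20×10⁻³ m².
Side-by-side slabs ⇒ two capacitors in parallel, each spanning the full gap.
C₁ = κ₁ε₀A₁/d = 1.00 × 8.85×10⁻¹² × 4.23×10⁻⁴ / 2.41×10⁻⁴ = 1.55×10⁻¹¹ F.
C₂ = κ₂ε₀A₂/d = 13.6 × 8.85×10⁻¹² × 7.81×10⁻⁴ / 2.41×10⁻⁴ = 3.90×10⁻¹⁰ F.
C = C₁ + C₂ = 4.06×10⁻¹⁰ F.

406 pF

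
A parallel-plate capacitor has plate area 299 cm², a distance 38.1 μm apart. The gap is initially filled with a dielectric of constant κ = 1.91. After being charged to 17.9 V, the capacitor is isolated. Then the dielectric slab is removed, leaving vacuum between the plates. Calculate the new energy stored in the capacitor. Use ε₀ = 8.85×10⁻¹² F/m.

U ≈ 4.06 μJ

A = 299 cm² = 2.99×10⁻² m².
Initially C₁ = κε₀A/d = 1.91 × 8.85×10⁻¹² × 2.99×10⁻² / 3.81×10⁻⁵ = 1.33×10⁻⁸ F.
U₁ = 2.13×10⁻⁶ J.
Isolated ⇒ Q is held fixed. C₂ = 0.524 C₁ and U = Q²/(2C), so U₂/U₁ = C₁/C₂ = 1.91.
U₂ = 1.91 × 2.13×10⁻⁶ = 4.06×10⁻⁶ J.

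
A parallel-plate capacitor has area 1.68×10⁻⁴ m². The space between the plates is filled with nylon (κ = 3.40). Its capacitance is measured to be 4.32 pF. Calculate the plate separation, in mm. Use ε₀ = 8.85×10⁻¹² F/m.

d = κε₀A/C = 3.40 × 8.85×10⁻¹² × 1.68×10⁻⁴ / 4.32×10⁻¹² = 1.17×10⁻³ m.

1.17 mm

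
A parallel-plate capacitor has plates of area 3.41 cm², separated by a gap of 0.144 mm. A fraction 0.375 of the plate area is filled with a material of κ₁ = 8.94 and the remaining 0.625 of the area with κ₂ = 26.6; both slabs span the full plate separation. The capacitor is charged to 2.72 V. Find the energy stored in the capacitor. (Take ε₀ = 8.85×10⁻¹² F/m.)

U ≈ 1.55 nJ

A = 3.41 cm² = 3.41×10⁻⁴ m².
Side-by-side slabs ⇒ two capacitors in parallel, each spanning the full gap.
C₁ = κ₁ε₀A₁/d = 8.94 × 8.85×10⁻¹² × 1.28×10⁻⁴ / 1.44×10⁻⁴ = 7.03×10⁻¹¹ F.
C₂ = κ₂ε₀A₂/d = 26.6 × 8.85×10⁻¹² × 2.13×10⁻⁴ / 1.44×10⁻⁴ = 3.48×10⁻¹⁰ F.
C = C₁ + C₂ = 4.19×10⁻¹⁰ F.
U = ½CV² = ½ × 4.19×10⁻¹⁰ × (2.72)² = 1.55×10⁻⁹ J.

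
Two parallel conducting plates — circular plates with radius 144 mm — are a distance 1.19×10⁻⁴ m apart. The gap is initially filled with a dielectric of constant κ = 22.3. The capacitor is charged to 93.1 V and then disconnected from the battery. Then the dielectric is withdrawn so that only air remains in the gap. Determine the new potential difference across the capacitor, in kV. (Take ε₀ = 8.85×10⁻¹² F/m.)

A = π(144 mm)² = 6.51×10⁻² m².
Initially C₁ = κε₀A/d = 22.3 × 8.85×10⁻¹² × 6.51×10⁻² / 1.19×10⁻⁴ = 1.08×10⁻⁷ F.
V₁ = 93.1 V.
Isolated ⇒ Q is held fixed. C₂ = 0.0448 C₁ and V = Q/C, so V₂/V₁ = C₁/C₂ = 22.3.
V₂ = 22.3 × 93.1 = 2.08×10³ V.

V ≈ 2.08 kV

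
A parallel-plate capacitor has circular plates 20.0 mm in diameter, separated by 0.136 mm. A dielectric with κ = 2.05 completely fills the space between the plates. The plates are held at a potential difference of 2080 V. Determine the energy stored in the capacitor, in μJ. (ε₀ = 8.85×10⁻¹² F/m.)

U ≈ 90.7 μJ

A = π(20.0/2 mm)² = 3.14×10⁻⁴ m².
C = κε₀A/d = 2.05 × 8.85×10⁻¹² × 3.14×10⁻⁴ / 1.36×10⁻⁴ = 4.19×10⁻¹¹ F.
U = ½CV² = ½ × 4.19×10⁻¹¹ × (2080)² = 9.07×10⁻⁵ J.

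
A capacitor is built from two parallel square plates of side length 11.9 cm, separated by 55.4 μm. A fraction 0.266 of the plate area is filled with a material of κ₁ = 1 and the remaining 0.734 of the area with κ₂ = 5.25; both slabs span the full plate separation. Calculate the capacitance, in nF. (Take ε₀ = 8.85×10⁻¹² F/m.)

C ≈ 9.32 nF

A = (11.9 cm)² = 1.42×10⁻² m².
Side-by-side slabs ⇒ two capacitors in parallel, each spanning the full gap.
C₁ = κ₁ε₀A₁/d = 1.00 × 8.85×10⁻¹² × 3.77×10⁻³ / 5.54×10⁻⁵ = 6.02×10⁻¹⁰ F.
C₂ = κ₂ε₀A₂/d = 5.25 × 8.85×10⁻¹² × 1.04×10⁻² / 5.54×10⁻⁵ = 8.72×10⁻⁹ F.
C = C₁ + C₂ = 9.32×10⁻⁹ F.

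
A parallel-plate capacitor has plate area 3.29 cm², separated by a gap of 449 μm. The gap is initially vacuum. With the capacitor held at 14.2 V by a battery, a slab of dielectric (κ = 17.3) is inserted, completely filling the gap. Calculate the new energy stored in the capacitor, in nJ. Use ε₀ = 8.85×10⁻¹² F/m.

A = 3.29 cm² = 3.29×10⁻⁴ m².
Initially C₁ = ε₀A/d = 8.85×10⁻¹² × 3.29×10⁻⁴ / 4.49×10⁻⁴ = 6.48×10⁻¹² F.
U₁ = 6.54×10⁻¹⁰ J.
Battery connected ⇒ V is held fixed. C₂ = 17.3 C₁ and U = ½CV², so U₂/U₁ = C₂/C₁ = 17.3.
U₂ = 17.3 × 6.54×10⁻¹⁰ = 1.13×10⁻⁸ J.

U ≈ 11.3 nJ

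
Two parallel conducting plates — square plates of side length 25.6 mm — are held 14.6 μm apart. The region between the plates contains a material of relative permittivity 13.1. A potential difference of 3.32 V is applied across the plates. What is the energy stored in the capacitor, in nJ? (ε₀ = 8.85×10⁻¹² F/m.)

U ≈ 28.7 nJ

A = (25.6 mm)² = 6.55×10⁻⁴ m².
C = κε₀A/d = 13.1 × 8.85×10⁻¹² × 6.55×10⁻⁴ / 1.46×10⁻⁵ = 5.20×10⁻⁹ F.
U = ½CV² = ½ × 5.20×10⁻⁹ × (3.32)² = 2.87×10⁻⁸ J.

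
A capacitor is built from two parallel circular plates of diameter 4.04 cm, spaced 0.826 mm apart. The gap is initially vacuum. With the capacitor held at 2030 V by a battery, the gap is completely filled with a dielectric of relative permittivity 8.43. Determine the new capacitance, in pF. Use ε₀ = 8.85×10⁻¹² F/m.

A = π(4.04/2 cm)² = 1.28×10⁻³ m².
Initially C₁ = ε₀A/d = 8.85×10⁻¹² × 1.28×10⁻³ / 8.26×10⁻⁴ = 1.37×10⁻¹¹ F.
C = κε₀A/d scales with κ, so C₂/C₁ = κ = 8.43.
C₂ = 8.43 × 1.37×10⁻¹¹ = 1.16×10⁻¹⁰ F.

116 pF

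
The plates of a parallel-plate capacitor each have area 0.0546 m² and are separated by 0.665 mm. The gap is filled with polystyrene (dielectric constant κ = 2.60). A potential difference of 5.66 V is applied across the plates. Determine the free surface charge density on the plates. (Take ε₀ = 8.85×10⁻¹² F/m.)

C = κε₀A/d = 2.60 × 8.85×10⁻¹² × 5.46×10⁻² / 6.65×10⁻⁴ = 1.89×10⁻⁹ F.
σ = Q/A = CV/A = 1.89×10⁻⁹ × 5.66 / 5.46×10⁻² = 1.96×10⁻⁷ C/m².

196 nC/m²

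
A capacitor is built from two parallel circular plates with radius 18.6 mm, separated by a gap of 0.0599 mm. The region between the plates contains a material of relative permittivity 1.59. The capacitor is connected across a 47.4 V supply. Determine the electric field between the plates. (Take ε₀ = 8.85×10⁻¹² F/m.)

0.791 MV/m

E = V/d = 47.4 / 5.99×10⁻⁵ = 7.91×10⁵ V/m.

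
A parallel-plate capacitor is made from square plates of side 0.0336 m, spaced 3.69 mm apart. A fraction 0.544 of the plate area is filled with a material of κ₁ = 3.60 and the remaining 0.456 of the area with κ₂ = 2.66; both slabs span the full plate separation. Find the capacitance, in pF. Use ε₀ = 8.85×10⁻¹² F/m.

8.59 pF

A = (0.0336 m)² = 1.13×10⁻³ m².
Side-by-side slabs ⇒ two capacitors in parallel, each spanning the full gap.
C₁ = κ₁ε₀A₁/d = 3.60 × 8.85×10⁻¹² × 6.14×10⁻⁴ / 3.69×10⁻³ = 5.30×10⁻¹² F.
C₂ = κ₂ε₀A₂/d = 2.66 × 8.85×10⁻¹² × 5.15×10⁻⁴ / 3.69×10⁻³ = 3.28×10⁻¹² F.
C = C₁ + C₂ = 8.59×10⁻¹² F.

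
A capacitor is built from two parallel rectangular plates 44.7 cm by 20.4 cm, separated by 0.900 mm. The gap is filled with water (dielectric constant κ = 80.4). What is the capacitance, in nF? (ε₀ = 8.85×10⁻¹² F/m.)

72.1 nF

A = 44.7 × 20.4 cm² = 9.12×10⁻² m².
C = κε₀A/d = 80.4 × 8.85×10⁻¹² × 9.12×10⁻² / 9.00×10⁻⁴ = 7.21×10⁻⁸ F.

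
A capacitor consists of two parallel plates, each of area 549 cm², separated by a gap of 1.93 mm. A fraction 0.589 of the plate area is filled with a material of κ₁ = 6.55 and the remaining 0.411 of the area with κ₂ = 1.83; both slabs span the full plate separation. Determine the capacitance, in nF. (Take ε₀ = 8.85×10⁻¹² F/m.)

A = 549 cm² = 5.49×10⁻² m².
Side-by-side slabs ⇒ two capacitors in parallel, each spanning the full gap.
C₁ = κ₁ε₀A₁/d = 6.55 × 8.85×10⁻¹² × 3.23×10⁻² / 1.93×10⁻³ = 9.71×10⁻¹⁰ F.
C₂ = κ₂ε₀A₂/d = 1.83 × 8.85×10⁻¹² × 2.26×10⁻² / 1.93×10⁻³ = 1.89×10⁻¹⁰ F.
C = C₁ + C₂ = 1.16×10⁻⁹ F.

1.16 nF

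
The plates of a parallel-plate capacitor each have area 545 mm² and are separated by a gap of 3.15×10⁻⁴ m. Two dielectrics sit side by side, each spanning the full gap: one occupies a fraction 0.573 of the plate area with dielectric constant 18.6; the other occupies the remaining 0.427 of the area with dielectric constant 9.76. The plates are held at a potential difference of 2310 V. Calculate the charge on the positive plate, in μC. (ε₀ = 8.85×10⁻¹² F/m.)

Q ≈ 0.524 μC

A = 545 mm² = 5.45×10⁻⁴ m².
Side-by-side slabs ⇒ two capacitors in parallel, each spanning the full gap.
C₁ = κ₁ε₀A₁/d = 18.6 × 8.85×10⁻¹² × 3.12×10⁻⁴ / 3.15×10⁻⁴ = 1.63×10⁻¹⁰ F.
C₂ = κ₂ε₀A₂/d = 9.76 × 8.85×10⁻¹² × 2.33×10⁻⁴ / 3.15×10⁻⁴ = 6.38×10⁻¹¹ F.
C = C₁ + C₂ = 2.27×10⁻¹⁰ F.
Q = CV = 2.27×10⁻¹⁰ × 2310 = 5.24×10⁻⁷ C.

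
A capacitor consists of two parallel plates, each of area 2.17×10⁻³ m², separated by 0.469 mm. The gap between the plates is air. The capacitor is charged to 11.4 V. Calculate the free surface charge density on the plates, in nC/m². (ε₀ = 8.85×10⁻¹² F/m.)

σ ≈ 215 nC/m²

C = ε₀A/d = 8.85×10⁻¹² × 2.17×10⁻³ / 4.69×10⁻⁴ = 4.09×10⁻¹¹ F.
σ = Q/A = CV/A = 4.09×10⁻¹¹ × 11.4 / 2.17×10⁻³ = 2.15×10⁻⁷ C/m².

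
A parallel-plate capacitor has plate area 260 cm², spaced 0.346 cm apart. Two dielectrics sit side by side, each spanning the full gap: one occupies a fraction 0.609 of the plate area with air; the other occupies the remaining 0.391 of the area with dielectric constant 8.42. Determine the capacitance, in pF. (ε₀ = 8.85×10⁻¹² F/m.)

A = 260 cm² = 2.60×10⁻² m².
Side-by-side slabs ⇒ two capacitors in parallel, each spanning the full gap.
C₁ = κ₁ε₀A₁/d = 1.00 × 8.85×10⁻¹² × 1.58×10⁻² / 3.46×10⁻³ = 4.05×10⁻¹¹ F.
C₂ = κ₂ε₀A₂/d = 8.42 × 8.85×10⁻¹² × 1.02×10⁻² / 3.46×10⁻³ = 2.19×10⁻¹⁰ F.
C = C₁ + C₂ = 2.59×10⁻¹⁰ F.

259 pF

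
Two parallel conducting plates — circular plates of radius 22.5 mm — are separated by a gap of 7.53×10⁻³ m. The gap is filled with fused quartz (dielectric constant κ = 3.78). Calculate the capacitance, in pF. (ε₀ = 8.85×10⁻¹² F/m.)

C ≈ 7.07 pF

A = π(22.5 mm)² = 1.59×10⁻³ m².
C = κε₀A/d = 3.78 × 8.85×10⁻¹² × 1.59×10⁻³ / 7.53×10⁻³ = 7.07×10⁻¹² F.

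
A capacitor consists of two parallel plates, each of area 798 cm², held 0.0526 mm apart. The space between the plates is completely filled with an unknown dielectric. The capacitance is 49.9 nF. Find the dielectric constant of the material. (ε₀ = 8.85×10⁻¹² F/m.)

A = 798 cm² = 7.98×10⁻² m².
κ = Cd/(ε₀A) = 4.99×10⁻⁸ × 5.26×10⁻⁵ / (8.85×10⁻¹² × 7.98×10⁻²) = 3.72.

κ ≈ 3.72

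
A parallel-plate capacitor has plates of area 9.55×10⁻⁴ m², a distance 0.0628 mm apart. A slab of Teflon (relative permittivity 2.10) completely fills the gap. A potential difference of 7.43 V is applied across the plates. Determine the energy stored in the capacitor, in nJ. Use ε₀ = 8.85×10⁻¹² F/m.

C = κε₀A/d = 2.10 × 8.85×10⁻¹² × 9.55×10⁻⁴ / 6.28×10⁻⁵ = 2.83×10⁻¹⁰ F.
U = ½CV² = ½ × 2.83×10⁻¹⁰ × (7.43)² = 7.80×10⁻⁹ J.

U ≈ 7.80 nJ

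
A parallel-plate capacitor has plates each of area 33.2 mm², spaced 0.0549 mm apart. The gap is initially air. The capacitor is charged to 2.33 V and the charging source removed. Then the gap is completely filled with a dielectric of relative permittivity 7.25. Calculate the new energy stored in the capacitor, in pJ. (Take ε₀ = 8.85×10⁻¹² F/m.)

A = 33.2 mm² = 3.32×10⁻⁵ m².
Initially C₁ = ε₀A/d = 8.85×10⁻¹² × 3.32×10⁻⁵ / 5.49×10⁻⁵ = 5.35×10⁻¹² F.
U₁ = 1.45×10⁻¹¹ J.
Isolated ⇒ Q is held fixed. C₂ = 7.25 C₁ and U = Q²/(2C), so U₂/U₁ = C₁/C₂ = 0.138.
U₂ = 0.138 × 1.45×10⁻¹¹ = 2.00×10⁻¹² J.

U ≈ 2.00 pJ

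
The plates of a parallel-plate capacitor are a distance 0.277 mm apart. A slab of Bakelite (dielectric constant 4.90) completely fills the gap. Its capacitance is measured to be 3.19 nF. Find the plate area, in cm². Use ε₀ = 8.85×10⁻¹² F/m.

A ≈ 204 cm²

A = Cd/(κε₀) = 3.19×10⁻⁹ × 2.77×10⁻⁴ / (4.90 × 8.85×10⁻¹²) = 2.04×10⁻² m².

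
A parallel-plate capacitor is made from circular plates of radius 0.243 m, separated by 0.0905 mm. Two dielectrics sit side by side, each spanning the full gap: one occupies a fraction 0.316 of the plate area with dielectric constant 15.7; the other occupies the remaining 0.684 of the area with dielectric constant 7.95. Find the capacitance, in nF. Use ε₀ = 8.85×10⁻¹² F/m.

189 nF

A = π(0.243 m)² = 0.186 m².
Side-by-side slabs ⇒ two capacitors in parallel, each spanning the full gap.
C₁ = κ₁ε₀A₁/d = 15.7 × 8.85×10⁻¹² × 5.86×10⁻² / 9.05×10⁻⁵ = 9.00×10⁻⁸ F.
C₂ = κ₂ε₀A₂/d = 7.95 × 8.85×10⁻¹² × 0.127 / 9.05×10⁻⁵ = 9.86×10⁻⁸ F.
C = C₁ + C₂ = 1.89×10⁻⁷ F.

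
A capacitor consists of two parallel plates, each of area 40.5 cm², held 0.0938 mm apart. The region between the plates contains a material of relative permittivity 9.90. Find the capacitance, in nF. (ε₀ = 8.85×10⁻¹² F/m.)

A = 40.5 cm² = 4.05×10⁻³ m².
C = κε₀A/d = 9.90 × 8.85×10⁻¹² × 4.05×10⁻³ / 9.38×10⁻⁵ = 3.78×10⁻⁹ F.

C ≈ 3.78 nF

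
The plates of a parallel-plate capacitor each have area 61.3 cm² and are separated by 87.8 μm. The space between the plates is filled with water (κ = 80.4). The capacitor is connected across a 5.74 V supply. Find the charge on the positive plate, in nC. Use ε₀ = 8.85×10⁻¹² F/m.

A = 61.3 cm² = 6.13×10⁻³ m².
C = κε₀A/d = 80.4 × 8.85×10⁻¹² × 6.13×10⁻³ / 8.78×10⁻⁵ = 4.97×10⁻⁸ F.
Q = CV = 4.97×10⁻⁸ × 5.74 = 2.85×10⁻⁷ C.

Q ≈ 285 nC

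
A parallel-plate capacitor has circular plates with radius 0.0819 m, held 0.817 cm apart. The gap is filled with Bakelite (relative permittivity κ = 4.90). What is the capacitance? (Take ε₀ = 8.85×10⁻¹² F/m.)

C ≈ 112 pF

A = π(0.0819 m)² = 2.11×10⁻² m².
C = κε₀A/d = 4.90 × 8.85×10⁻¹² × 2.11×10⁻² / 8.17×10⁻³ = 1.12×10⁻¹⁰ F.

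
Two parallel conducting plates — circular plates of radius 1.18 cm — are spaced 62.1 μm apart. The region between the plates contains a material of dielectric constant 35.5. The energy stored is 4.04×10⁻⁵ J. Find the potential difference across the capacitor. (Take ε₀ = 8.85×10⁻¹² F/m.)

A = π(1.18 cm)² = 4.37×10⁻⁴ m².
C = κε₀A/d = 35.5 × 8.85×10⁻¹² × 4.37×10⁻⁴ / 6.21×10⁻⁵ = 2.21×10⁻⁹ F.
V = √(2U/C) = √(2 × 4.04×10⁻⁵ / 2.21×10⁻⁹) = 1.91×10² V.

191 V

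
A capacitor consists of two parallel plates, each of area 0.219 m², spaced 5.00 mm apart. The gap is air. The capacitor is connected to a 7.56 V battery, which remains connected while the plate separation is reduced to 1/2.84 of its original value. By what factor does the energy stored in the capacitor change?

U₂/U₁ ≈ 2.84

Battery connected ⇒ V is held fixed.
C₂ = 2.84 C₁ and U = ½CV², so U₂/U₁ = C₂/C₁ = 2.84.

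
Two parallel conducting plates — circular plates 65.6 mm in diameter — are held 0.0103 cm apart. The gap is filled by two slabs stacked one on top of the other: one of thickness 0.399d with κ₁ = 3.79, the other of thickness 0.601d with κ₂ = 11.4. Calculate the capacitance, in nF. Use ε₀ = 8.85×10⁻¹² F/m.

C ≈ 1.84 nF

A = π(65.6/2 mm)² = 3.38×10⁻³ m².
Stacked slabs ⇒ two capacitors in series, each with the full plate area.
C₁ = κ₁ε₀A/d₁ = 3.79 × 8.85×10⁻¹² × 3.38×10⁻³ / 4.11×10⁻⁵ = 2.76×10⁻⁹ F.
C₂ = κ₂ε₀A/d₂ = 11.4 × 8.85×10⁻¹² × 3.38×10⁻³ / 6.19×10⁻⁵ = 5.51×10⁻⁹ F.
C = (1/C₁ + 1/C₂)⁻¹ = 1.84×10⁻⁹ F.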